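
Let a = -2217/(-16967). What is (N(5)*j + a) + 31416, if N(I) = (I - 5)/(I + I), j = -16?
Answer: 533037489/16967 ≈ 31416.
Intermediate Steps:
a = 2217/16967 (a = -2217*(-1/16967) = 2217/16967 ≈ 0.13067)
N(I) = (-5 + I)/(2*I) (N(I) = (-5 + I)/((2*I)) = (-5 + I)*(1/(2*I)) = (-5 + I)/(2*I))
(N(5)*j + a) + 31416 = (((½)*(-5 + 5)/5)*(-16) + 2217/16967) + 31416 = (((½)*(⅕)*0)*(-16) + 2217/16967) + 31416 = (0*(-16) + 2217/16967) + 31416 = (0 + 2217/16967) + 31416 = 2217/16967 + 31416 = 533037489/16967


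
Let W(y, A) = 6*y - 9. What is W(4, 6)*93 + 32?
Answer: 1427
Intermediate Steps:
W(y, A) = -9 + 6*y
W(4, 6)*93 + 32 = (-9 + 6*4)*93 + 32 = (-9 + 24)*93 + 32 = 15*93 + 32 = 1395 + 32 = 1427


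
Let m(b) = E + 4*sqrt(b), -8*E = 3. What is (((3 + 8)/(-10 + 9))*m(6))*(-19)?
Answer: -627/8 + 836*sqrt(6) ≈ 1969.4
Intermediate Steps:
E = -3/8 (E = -1/8*3 = -3/8 ≈ -0.37500)
m(b) = -3/8 + 4*sqrt(b)
(((3 + 8)/(-10 + 9))*m(6))*(-19) = (((3 + 8)/(-10 + 9))*(-3/8 + 4*sqrt(6)))*(-19) = ((11/(-1))*(-3/8 + 4*sqrt(6)))*(-19) = ((11*(-1))*(-3/8 + 4*sqrt(6)))*(-19) = -11*(-3/8 + 4*sqrt(6))*(-19) = (33/8 - 44*sqrt(6))*(-19) = -627/8 + 836*sqrt(6)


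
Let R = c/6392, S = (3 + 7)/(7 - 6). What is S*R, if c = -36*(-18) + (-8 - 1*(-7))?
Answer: 3235/3196 ≈ 1.0122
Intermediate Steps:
c = 647 (c = 648 + (-8 + 7) = 648 - 1 = 647)
S = 10 (S = 10/1 = 10*1 = 10)
R = 647/6392 ≈ 0.10122
S*R = 10*(647/6392) = 3235/3196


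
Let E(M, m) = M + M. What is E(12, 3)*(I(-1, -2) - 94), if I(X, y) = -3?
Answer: -2328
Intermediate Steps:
E(M, m) = 2*M
E(12, 3)*(I(-1, -2) - 94) = (2*12)*(-3 - 94) = 24*(-97) = -2328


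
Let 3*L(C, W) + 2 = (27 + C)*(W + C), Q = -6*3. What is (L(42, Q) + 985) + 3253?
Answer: 14368/3 ≈ 4789.3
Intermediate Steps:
Q = -18
L(C, W) = -⅔ + (27 + C)*(C + W)/3 (L(C, W) = -⅔ + ((27 + C)*(W + C))/3 = -⅔ + ((27 + C)*(C + W))/3 = -⅔ + (27 + C)*(C + W)/3)
(L(42, Q) + 985) + 3253 = ((-⅔ + 9*42 + 9*(-18) + (⅓)*42² + (⅓)*42*(-18)) + 985) + 3253 = ((-⅔ + 378 - 162 + (⅓)*1764 - 252) + 985) + 3253 = ((-⅔ + 378 - 162 + 588 - 252) + 985) + 3253 = (1654/3 + 985) + 3253 = 4609/3 + 3253 = 14368/3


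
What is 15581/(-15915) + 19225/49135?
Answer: -91921312/156396705 ≈ -0.58774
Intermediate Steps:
15581/(-15915) + 19225/49135 = 15581*(-1/15915) + 19225*(1/49135) = -15581/15915 + 3845/9827 = -91921312/156396705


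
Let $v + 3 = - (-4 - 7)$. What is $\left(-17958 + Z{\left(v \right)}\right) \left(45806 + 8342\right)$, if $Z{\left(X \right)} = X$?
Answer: $-971956600$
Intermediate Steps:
$v = 8$ ($v = -3 - \left(-4 - 7\right) = -3 - -11 = -3 + 11 = 8$)
$\left(-17958 + Z{\left(v \right)}\right) \left(45806 + 8342\right) = \left(-17958 + 8\right) \left(45806 + 8342\right) = \left(-17950\right) 54148 = -971956600$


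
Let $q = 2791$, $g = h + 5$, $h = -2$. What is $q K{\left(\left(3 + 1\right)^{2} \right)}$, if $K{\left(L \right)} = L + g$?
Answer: $53029$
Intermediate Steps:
$g = 3$ ($g = -2 + 5 = 3$)
$K{\left(L \right)} = 3 + L$ ($K{\left(L \right)} = L + 3 = 3 + L$)
$q K{\left(\left(3 + 1\right)^{2} \right)} = 2791 \left(3 + \left(3 + 1\right)^{2}\right) = 2791 \left(3 + 4^{2}\right) = 2791 \left(3 + 16\right) = 2791 \cdot 19 = 53029$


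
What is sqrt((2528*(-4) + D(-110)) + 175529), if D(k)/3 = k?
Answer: 3*sqrt(18343) ≈ 406.31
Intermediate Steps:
D(k) = 3*k
sqrt((2528*(-4) + D(-110)) + 175529) = sqrt((2528*(-4) + 3*(-110)) + 175529) = sqrt((-10112 - 330) + 175529) = sqrt(-10442 + 175529) = sqrt(165087) = 3*sqrt(18343)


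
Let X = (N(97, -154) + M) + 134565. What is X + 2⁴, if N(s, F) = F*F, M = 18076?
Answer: 176373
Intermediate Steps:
N(s, F) = F²
X = 176357 (X = ((-154)² + 18076) + 134565 = (23716 + 18076) + 134565 = 41792 + 134565 = 176357)
X + 2⁴ = 176357 + 2⁴ = 176357 + 16 = 176373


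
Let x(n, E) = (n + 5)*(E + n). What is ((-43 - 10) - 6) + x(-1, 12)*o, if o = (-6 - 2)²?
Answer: 2757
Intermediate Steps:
x(n, E) = (5 + n)*(E + n)
o = 64 (o = (-8)² = 64)
((-43 - 10) - 6) + x(-1, 12)*o = ((-43 - 10) - 6) + ((-1)² + 5*12 + 5*(-1) + 12*(-1))*64 = (-53 - 6) + (1 + 60 - 5 - 12)*64 = -59 + 44*64 = -59 + 2816 = 2757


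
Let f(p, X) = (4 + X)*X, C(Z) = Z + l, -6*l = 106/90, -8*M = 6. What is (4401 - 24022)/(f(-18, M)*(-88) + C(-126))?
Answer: -378405/1703 ≈ -222.20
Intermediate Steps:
M = -¾ (M = -⅛*6 = -¾ ≈ -0.75000)
l = -53/270 (l = -53/(3*90) = -⅙*53/45 = -53/270 ≈ -0.19630)
C(Z) = -53/270 + Z (C(Z) = Z - 53/270 = -53/270 + Z)
f(p, X) = X*(4 + X)
(4401 - 24022)/(f(-18, M)*(-88) + C(-126)) = (4401 - 24022)/(-3*(4 - ¾)/4*(-88) + (-53/270 - 126)) = -19621/(-¾*13/4*(-88) - 34073/270) = -19621/(-39/16*(-88) - 34073/270) = -19621/(429/2 - 34073/270) = -19621/11921/135 = -19621*135/11921 = -378405/1703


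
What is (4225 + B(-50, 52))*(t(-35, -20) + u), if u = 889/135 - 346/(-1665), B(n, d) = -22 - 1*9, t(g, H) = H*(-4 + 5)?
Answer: -30741554/555 ≈ -55390.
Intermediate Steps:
t(g, H) = H (t(g, H) = H*1 = H)
B(n, d) = -31 (B(n, d) = -22 - 9 = -31)
u = 33931/4995 (u = 889*(1/135) - 346*(-1/1665) = 889/135 + 346/1665 = 33931/4995 ≈ 6.7930)
(4225 + B(-50, 52))*(t(-35, -20) + u) = (4225 - 31)*(-20 + 33931/4995) = 4194*(-65969/4995) = -30741554/555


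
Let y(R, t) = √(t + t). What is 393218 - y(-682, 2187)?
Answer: 393218 - 27*√6 ≈ 3.9315e+5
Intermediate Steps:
y(R, t) = √2*√t (y(R, t) = √(2*t) = √2*√t)
393218 - y(-682, 2187) = 393218 - √2*√2187 = 393218 - √2*27*√3 = 393218 - 27*√6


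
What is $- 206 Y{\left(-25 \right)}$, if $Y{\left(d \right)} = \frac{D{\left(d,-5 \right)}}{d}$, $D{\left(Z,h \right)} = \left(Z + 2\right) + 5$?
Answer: $- \frac{3708}{25} \approx -148.32$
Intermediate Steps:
$D{\left(Z,h \right)} = 7 + Z$ ($D{\left(Z,h \right)} = \left(2 + Z\right) + 5 = 7 + Z$)
$Y{\left(d \right)} = \frac{7 + d}{d}$
$- 206 Y{\left(-25 \right)} = - 206 \frac{7 - 25}{-25} = - 206 \left(\left(- \frac{1}{25}\right) \left(-18\right)\right) = \left(-206\right) \frac{18}{25} = - \frac{3708}{25}$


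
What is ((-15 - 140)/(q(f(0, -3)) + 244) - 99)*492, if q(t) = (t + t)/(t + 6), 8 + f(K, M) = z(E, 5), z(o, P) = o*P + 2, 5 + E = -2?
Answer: -70438246/1437 ≈ -49018.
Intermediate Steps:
E = -7 (E = -5 - 2 = -7)
z(o, P) = 2 + P*o (z(o, P) = P*o + 2 = 2 + P*o)
f(K, M) = -41 (f(K, M) = -8 + (2 + 5*(-7)) = -8 + (2 - 35) = -8 - 33 = -41)
q(t) = 2*t/(6 + t) (q(t) = (2*t)/(6 + t) = 2*t/(6 + t))
((-15 - 140)/(q(f(0, -3)) + 244) - 99)*492 = ((-15 - 140)/(2*(-41)/(6 - 41) + 244) - 99)*492 = (-155/(2*(-41)/(-35) + 244) - 99)*492 = (-155/(2*(-41)*(-1/35) + 244) - 99)*492 = (-155/(82/35 + 244) - 99)*492 = (-155/8622/35 - 99)*492 = (-155*35/8622 - 99)*492 = (-5425/8622 - 99)*492 = -859003/8622*492 = -70438246/1437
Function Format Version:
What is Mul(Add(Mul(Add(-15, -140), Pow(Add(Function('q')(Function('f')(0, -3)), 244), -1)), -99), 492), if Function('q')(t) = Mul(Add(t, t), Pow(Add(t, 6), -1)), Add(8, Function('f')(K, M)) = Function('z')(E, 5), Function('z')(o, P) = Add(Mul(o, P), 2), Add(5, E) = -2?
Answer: Rational(-70438246, 1437) ≈ -49018.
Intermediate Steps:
E = -7 (E = Add(-5, -2) = -7)
Function('z')(o, P) = Add(2, Mul(P, o)) (Function('z')(o, P) = Add(Mul(P, o), 2) = Add(2, Mul(P, o)))
Function('f')(K, M) = -41 (Function('f')(K, M) = Add(-8, Add(2, Mul(5, -7))) = Add(-8, Add(2, -35)) = Add(-8, -33) = -41)
Function('q')(t) = Mul(2, t, Pow(Add(6, t), -1)) (Function('q')(t) = Mul(Mul(2, t), Pow(Add(6, t), -1)) = Mul(2, t, Pow(Add(6, t), -1)))
Mul(Add(Mul(Add(-15, -140), Pow(Add(Function('q')(Function('f')(0, -3)), 244), -1)), -99), 492) = Mul(Add(Mul(Add(-15, -140), Pow(Add(Mul(2, -41, Pow(Add(6, -41), -1)), 244), -1)), -99), 492) = Mul(Add(Mul(-155, Pow(Add(Mul(2, -41, Pow(-35, -1)), 244), -1)), -99), 492) = Mul(Add(Mul(-155, Pow(Add(Mul(2, -41, Rational(-1, 35)), 244), -1)), -99), 492) = Mul(Add(Mul(-155, Pow(Add(Rational(82, 35), 244), -1)), -99), 492) = Mul(Add(Mul(-155, Pow(Rational(8622, 35), -1)), -99), 492) = Mul(Add(Mul(-155, Rational(35, 8622)), -99), 492) = Mul(Add(Rational(-5425, 8622), -99), 492) = Mul(Rational(-859003, 8622), 492) = Rational(-70438246, 1437)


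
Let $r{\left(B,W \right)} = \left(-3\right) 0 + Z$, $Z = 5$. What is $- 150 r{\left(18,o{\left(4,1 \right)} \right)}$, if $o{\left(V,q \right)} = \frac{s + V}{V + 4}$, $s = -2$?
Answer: $-750$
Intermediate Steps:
$o{\left(V,q \right)} = \frac{-2 + V}{4 + V}$ ($o{\left(V,q \right)} = \frac{-2 + V}{V + 4} = \frac{-2 + V}{4 + V}$)
$r{\left(B,W \right)} = 5$ ($r{\left(B,W \right)} = \left(-3\right) 0 + 5 = 0 + 5 = 5$)
$- 150 r{\left(18,o{\left(4,1 \right)} \right)} = \left(-150\right) 5 = -750$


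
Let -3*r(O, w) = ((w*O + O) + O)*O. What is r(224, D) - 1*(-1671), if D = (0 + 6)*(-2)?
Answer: 506773/3 ≈ 1.6892e+5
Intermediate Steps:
D = -12 (D = 6*(-2) = -12)
r(O, w) = -O*(2*O + O*w)/3 (r(O, w) = -((w*O + O) + O)*O/3 = -((O*w + O) + O)*O/3 = -((O + O*w) + O)*O/3 = -(2*O + O*w)*O/3 = -O*(2*O + O*w)/3)
r(224, D) - 1*(-1671) = (⅓)*224²*(-2 - 1*(-12)) - 1*(-1671) = (⅓)*50176*(-2 + 12) + 1671 = (⅓)*50176*10 + 1671 = 501760/3 + 1671 = 506773/3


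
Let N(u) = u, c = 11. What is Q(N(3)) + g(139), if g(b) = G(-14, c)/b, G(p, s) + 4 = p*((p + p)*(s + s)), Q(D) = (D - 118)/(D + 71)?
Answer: 621895/10286 ≈ 60.460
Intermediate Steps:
Q(D) = (-118 + D)/(71 + D)
G(p, s) = -4 + 4*s*p**2 (G(p, s) = -4 + p*((p + p)*(s + s)) = -4 + p*((2*p)*(2*s)) = -4 + p*(4*p*s) = -4 + 4*s*p**2)
g(b) = 8620/b (g(b) = (-4 + 4*11*(-14)**2)/b = (-4 + 4*11*196)/b = (-4 + 8624)/b = 8620/b)
Q(N(3)) + g(139) = (-118 + 3)/(71 + 3) + 8620/139 = -115/74 + 8620*(1/139) = (1/74)*(-115) + 8620/139 = -115/74 + 8620/139 = 621895/10286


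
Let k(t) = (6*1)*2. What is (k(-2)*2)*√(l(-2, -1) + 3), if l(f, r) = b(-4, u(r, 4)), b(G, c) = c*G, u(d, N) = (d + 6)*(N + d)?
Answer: 24*I*√57 ≈ 181.2*I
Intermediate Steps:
k(t) = 12 (k(t) = 6*2 = 12)
u(d, N) = (6 + d)*(N + d)
b(G, c) = G*c
l(f, r) = -96 - 40*r - 4*r² (l(f, r) = -4*(r² + 6*4 + 6*r + 4*r) = -4*(r² + 24 + 6*r + 4*r) = -4*(24 + r² + 10*r) = -96 - 40*r - 4*r²)
(k(-2)*2)*√(l(-2, -1) + 3) = (12*2)*√((-96 - 40*(-1) - 4*(-1)²) + 3) = 24*√((-96 + 40 - 4*1) + 3) = 24*√((-96 + 40 - 4) + 3) = 24*√(-60 + 3) = 24*√(-57) = 24*(I*√57) = 24*I*√57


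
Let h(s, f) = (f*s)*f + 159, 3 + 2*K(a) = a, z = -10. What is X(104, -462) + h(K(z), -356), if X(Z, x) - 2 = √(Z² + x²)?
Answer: -823623 + 2*√56065 ≈ -8.2315e+5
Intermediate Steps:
K(a) = -3/2 + a/2
h(s, f) = 159 + s*f² (h(s, f) = s*f² + 159 = 159 + s*f²)
X(Z, x) = 2 + √(Z² + x²)
X(104, -462) + h(K(z), -356) = (2 + √(104² + (-462)²)) + (159 + (-3/2 + (½)*(-10))*(-356)²) = (2 + √(10816 + 213444)) + (159 + (-3/2 - 5)*126736) = (2 + √224260) + (159 - 13/2*126736) = (2 + 2*√56065) + (159 - 823784) = (2 + 2*√56065) - 823625 = -823623 + 2*√56065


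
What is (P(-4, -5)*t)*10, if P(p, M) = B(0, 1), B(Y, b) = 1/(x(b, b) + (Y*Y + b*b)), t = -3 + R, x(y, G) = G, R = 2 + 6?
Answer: 25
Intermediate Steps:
R = 8
t = 5 (t = -3 + 8 = 5)
B(Y, b) = 1/(b + Y² + b²) (B(Y, b) = 1/(b + (Y*Y + b*b)) = 1/(b + (Y² + b²)) = 1/(b + Y² + b²))
P(p, M) = ½ (P(p, M) = 1/(1 + 0² + 1²) = 1/(1 + 0 + 1) = 1/2 = ½)
(P(-4, -5)*t)*10 = ((½)*5)*10 = (5/2)*10 = 25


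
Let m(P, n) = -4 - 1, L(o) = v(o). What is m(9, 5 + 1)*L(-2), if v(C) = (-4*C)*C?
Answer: 80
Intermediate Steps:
v(C) = -4*C²
L(o) = -4*o²
m(P, n) = -5
m(9, 5 + 1)*L(-2) = -(-20)*(-2)² = -(-20)*4 = -5*(-16) = 80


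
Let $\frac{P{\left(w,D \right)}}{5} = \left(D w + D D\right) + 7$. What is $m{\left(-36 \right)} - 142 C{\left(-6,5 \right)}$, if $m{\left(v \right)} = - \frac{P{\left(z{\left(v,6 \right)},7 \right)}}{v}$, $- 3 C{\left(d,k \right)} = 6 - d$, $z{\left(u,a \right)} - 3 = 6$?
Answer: $\frac{21043}{36} \approx 584.53$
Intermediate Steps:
$z{\left(u,a \right)} = 9$ ($z{\left(u,a \right)} = 3 + 6 = 9$)
$P{\left(w,D \right)} = 35 + 5 D^{2} + 5 D w$ ($P{\left(w,D \right)} = 5 \left(\left(D w + D D\right) + 7\right) = 5 \left(\left(D w + D^{2}\right) + 7\right) = 5 \left(\left(D^{2} + D w\right) + 7\right) = 5 \left(7 + D^{2} + D w\right) = 35 + 5 D^{2} + 5 D w$)
$C{\left(d,k \right)} = -2 + \frac{d}{3}$ ($C{\left(d,k \right)} = - \frac{6 - d}{3} = -2 + \frac{d}{3}$)
$m{\left(v \right)} = - \frac{595}{v}$ ($m{\left(v \right)} = - \frac{35 + 5 \cdot 7^{2} + 5 \cdot 7 \cdot 9}{v} = - \frac{35 + 5 \cdot 49 + 315}{v} = - \frac{35 + 245 + 315}{v} = - \frac{595}{v}$)
$m{\left(-36 \right)} - 142 C{\left(-6,5 \right)} = - \frac{595}{-36} - 142 \left(-2 + \frac{1}{3} \left(-6\right)\right) = \left(-595\right) \left(- \frac{1}{36}\right) - 142 \left(-2 - 2\right) = \frac{595}{36} - 142 \left(-4\right) = \frac{595}{36} - -568 = \frac{595}{36} + 568 = \frac{21043}{36}$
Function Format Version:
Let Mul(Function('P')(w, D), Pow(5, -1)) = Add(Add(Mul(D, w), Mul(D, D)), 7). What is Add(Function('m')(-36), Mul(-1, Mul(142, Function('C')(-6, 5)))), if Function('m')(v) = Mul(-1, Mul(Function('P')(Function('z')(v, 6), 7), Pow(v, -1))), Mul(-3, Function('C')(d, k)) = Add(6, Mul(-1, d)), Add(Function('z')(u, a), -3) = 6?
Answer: Rational(21043, 36) ≈ 584.53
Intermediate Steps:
Function('z')(u, a) = 9 (Function('z')(u, a) = Add(3, 6) = 9)
Function('P')(w, D) = Add(35, Mul(5, Pow(D, 2)), Mul(5, D, w)) (Function('P')(w, D) = Mul(5, Add(Add(Mul(D, w), Mul(D, D)), 7)) = Mul(5, Add(Add(Mul(D, w), Pow(D, 2)), 7)) = Mul(5, Add(Add(Pow(D, 2), Mul(D, w)), 7)) = Mul(5, Add(7, Pow(D, 2), Mul(D, w))) = Add(35, Mul(5, Pow(D, 2)), Mul(5, D, w)))
Function('C')(d, k) = Add(-2, Mul(Rational(1, 3), d)) (Function('C')(d, k) = Mul(Rational(-1, 3), Add(6, Mul(-1, d))) = Add(-2, Mul(Rational(1, 3), d)))
Function('m')(v) = Mul(-595, Pow(v, -1)) (Function('m')(v) = Mul(-1, Mul(Add(35, Mul(5, Pow(7, 2)), Mul(5, 7, 9)), Pow(v, -1))) = Mul(-1, Mul(Add(35, Mul(5, 49), 315), Pow(v, -1))) = Mul(-1, Mul(Add(35, 245, 315), Pow(v, -1))) = Mul(-1, Mul(595, Pow(v, -1))) = Mul(-595, Pow(v, -1)))
Add(Function('m')(-36), Mul(-1, Mul(142, Function('C')(-6, 5)))) = Add(Mul(-595, Pow(-36, -1)), Mul(-1, Mul(142, Add(-2, Mul(Rational(1, 3), -6))))) = Add(Mul(-595, Rational(-1, 36)), Mul(-1, Mul(142, Add(-2, -2)))) = Add(Rational(595, 36), Mul(-1, Mul(142, -4))) = Add(Rational(595, 36), Mul(-1, -568)) = Add(Rational(595, 36), 568) = Rational(21043, 36)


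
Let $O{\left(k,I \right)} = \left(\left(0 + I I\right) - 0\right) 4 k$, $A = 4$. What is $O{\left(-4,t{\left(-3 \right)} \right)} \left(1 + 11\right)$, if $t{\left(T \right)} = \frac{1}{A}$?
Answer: $-12$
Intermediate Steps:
$t{\left(T \right)} = \frac{1}{4}$
$O{\left(k,I \right)} = 4 k I^{2}$ ($O{\left(k,I \right)} = \left(\left(0 + I^{2}\right) + 0\right) 4 k = \left(I^{2} + 0\right) 4 k = I^{2} \cdot 4 k = 4 I^{2} k = 4 k I^{2}$)
$O{\left(-4,t{\left(-3 \right)} \right)} \left(1 + 11\right) = 4 \left(-4\right) \left(\frac{1}{4}\right)^{2} \left(1 + 11\right) = 4 \left(-4\right) \frac{1}{16} \cdot 12 = \left(-1\right) 12 = -12$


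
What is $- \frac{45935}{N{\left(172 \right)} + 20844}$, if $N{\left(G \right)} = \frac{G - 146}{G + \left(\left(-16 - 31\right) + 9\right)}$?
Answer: $- \frac{3077645}{1396561} \approx -2.2037$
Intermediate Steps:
$N{\left(G \right)} = \frac{-146 + G}{-38 + G}$ ($N{\left(G \right)} = \frac{-146 + G}{G + \left(-47 + 9\right)} = \frac{-146 + G}{G - 38} = \frac{-146 + G}{-38 + G}$)
$- \frac{45935}{N{\left(172 \right)} + 20844} = - \frac{45935}{\frac{-146 + 172}{-38 + 172} + 20844} = - \frac{45935}{\frac{1}{134} \cdot 26 + 20844} = - \frac{45935}{\frac{13}{67} + 20844} = - \frac{45935}{\frac{1396561}{67}} = \left(-45935\right) \frac{67}{1396561} = - \frac{3077645}{1396561}$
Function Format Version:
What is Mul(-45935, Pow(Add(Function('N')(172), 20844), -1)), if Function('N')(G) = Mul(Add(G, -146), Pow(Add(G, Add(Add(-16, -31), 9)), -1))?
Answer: Rational(-3077645, 1396561) ≈ -2.2037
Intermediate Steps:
Function('N')(G) = Mul(Pow(Add(-38, G), -1), Add(-146, G)) (Function('N')(G) = Mul(Add(-146, G), Pow(Add(G, Add(-47, 9)), -1)) = Mul(Add(-146, G), Pow(Add(G, -38), -1)) = Mul(Add(-146, G), Pow(Add(-38, G), -1)) = Mul(Pow(Add(-38, G), -1), Add(-146, G)))
Mul(-45935, Pow(Add(Function('N')(172), 20844), -1)) = Mul(-45935, Pow(Add(Mul(Pow(Add(-38, 172), -1), Add(-146, 172)), 20844), -1)) = Mul(-45935, Pow(Add(Mul(Pow(134, -1), 26), 20844), -1)) = Mul(-45935, Pow(Add(Mul(Rational(1, 134), 26), 20844), -1)) = Mul(-45935, Pow(Add(Rational(13, 67), 20844), -1)) = Mul(-45935, Pow(Rational(1396561, 67), -1)) = Mul(-45935, Rational(67, 1396561)) = Rational(-3077645, 1396561)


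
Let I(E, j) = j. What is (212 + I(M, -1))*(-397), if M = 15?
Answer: -83767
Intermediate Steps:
(212 + I(M, -1))*(-397) = (212 - 1)*(-397) = 211*(-397) = -83767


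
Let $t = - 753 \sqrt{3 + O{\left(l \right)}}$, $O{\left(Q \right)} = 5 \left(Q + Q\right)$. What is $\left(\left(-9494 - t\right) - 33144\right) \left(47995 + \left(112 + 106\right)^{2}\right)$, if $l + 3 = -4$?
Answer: $-4072739122 + 71925807 i \sqrt{67} \approx -4.0727 \cdot 10^{9} + 5.8874 \cdot 10^{8} i$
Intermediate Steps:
$l = -7$ ($l = -3 - 4 = -7$)
$O{\left(Q \right)} = 10 Q$ ($O{\left(Q \right)} = 5 \cdot 2 Q = 10 Q$)
$t = - 753 i \sqrt{67}$ ($t = - 753 \sqrt{3 + 10 \left(-7\right)} = - 753 \sqrt{3 - 70} = - 753 \sqrt{-67} = - 753 i \sqrt{67} \approx - 6163.6 i$)
$\left(\left(-9494 - t\right) - 33144\right) \left(47995 + \left(112 + 106\right)^{2}\right) = \left(\left(-9494 - - 753 i \sqrt{67}\right) - 33144\right) \left(47995 + \left(112 + 106\right)^{2}\right) = \left(\left(-9494 + 753 i \sqrt{67}\right) - 33144\right) \left(47995 + 218^{2}\right) = \left(-42638 + 753 i \sqrt{67}\right) \left(47995 + 47524\right) = \left(-42638 + 753 i \sqrt{67}\right) 95519 = -4072739122 + 71925807 i \sqrt{67}$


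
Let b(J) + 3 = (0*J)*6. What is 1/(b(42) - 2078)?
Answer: -1/2081 ≈ -0.00048054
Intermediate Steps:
b(J) = -3 (b(J) = -3 + (0*J)*6 = -3 + 0*6 = -3 + 0 = -3)
1/(b(42) - 2078) = 1/(-3 - 2078) = 1/(-2081) = -1/2081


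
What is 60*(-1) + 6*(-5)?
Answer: -90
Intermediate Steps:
60*(-1) + 6*(-5) = -60 - 30 = -90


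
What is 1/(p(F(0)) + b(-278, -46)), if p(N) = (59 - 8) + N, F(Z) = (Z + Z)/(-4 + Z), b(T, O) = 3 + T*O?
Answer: 1/12842 ≈ 7.7870e-5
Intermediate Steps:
b(T, O) = 3 + O*T
F(Z) = 2*Z/(-4 + Z) (F(Z) = (2*Z)/(-4 + Z) = 2*Z/(-4 + Z))
p(N) = 51 + N
1/(p(F(0)) + b(-278, -46)) = 1/((51 + 2*0/(-4 + 0)) + (3 - 46*(-278))) = 1/((51 + 2*0/(-4)) + (3 + 12788)) = 1/((51 + 2*0*(-¼)) + 12791) = 1/((51 + 0) + 12791) = 1/(51 + 12791) = 1/12842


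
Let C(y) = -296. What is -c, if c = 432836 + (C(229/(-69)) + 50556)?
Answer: -483096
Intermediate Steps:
c = 483096 (c = 432836 + (-296 + 50556) = 432836 + 50260 = 483096)
-c = -1*483096 = -483096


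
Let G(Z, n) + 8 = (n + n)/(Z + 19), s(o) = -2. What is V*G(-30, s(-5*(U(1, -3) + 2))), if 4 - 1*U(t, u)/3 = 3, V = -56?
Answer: 4704/11 ≈ 427.64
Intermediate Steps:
U(t, u) = 3 (U(t, u) = 12 - 3*3 = 12 - 9 = 3)
G(Z, n) = -8 + 2*n/(19 + Z) (G(Z, n) = -8 + (n + n)/(Z + 19) = -8 + (2*n)/(19 + Z) = -8 + 2*n/(19 + Z))
V*G(-30, s(-5*(U(1, -3) + 2))) = -112*(-76 - 2 - 4*(-30))/(19 - 30) = -112*(-76 - 2 + 120)/(-11) = -112*(-1)*42/11 = -56*(-84/11) = 4704/11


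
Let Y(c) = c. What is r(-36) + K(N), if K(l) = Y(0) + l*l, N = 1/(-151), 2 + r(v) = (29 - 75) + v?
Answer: -1915283/22801 ≈ -84.000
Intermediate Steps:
r(v) = -48 + v (r(v) = -2 + ((29 - 75) + v) = -2 + (-46 + v) = -48 + v)
N = -1/151 ≈ -0.0066225
K(l) = l² (K(l) = 0 + l*l = 0 + l² = l²)
r(-36) + K(N) = (-48 - 36) + (-1/151)² = -84 + 1/22801 = -1915283/22801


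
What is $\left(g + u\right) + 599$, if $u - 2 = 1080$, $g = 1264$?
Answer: $2945$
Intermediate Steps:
$u = 1082$ ($u = 2 + 1080 = 1082$)
$\left(g + u\right) + 599 = \left(1264 + 1082\right) + 599 = 2346 + 599 = 2945$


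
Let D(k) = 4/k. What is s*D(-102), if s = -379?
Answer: 758/51 ≈ 14.863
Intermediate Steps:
s*D(-102) = -1516/(-102) = -1516*(-1)/102 = -379*(-2/51) = 758/51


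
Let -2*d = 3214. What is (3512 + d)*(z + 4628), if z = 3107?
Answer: 14735175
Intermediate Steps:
d = -1607 (d = -1/2*3214 = -1607)
(3512 + d)*(z + 4628) = (3512 - 1607)*(3107 + 4628) = 1905*7735 = 14735175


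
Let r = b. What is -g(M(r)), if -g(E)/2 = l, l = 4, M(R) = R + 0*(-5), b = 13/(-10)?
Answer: 8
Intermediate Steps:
b = -13/10 (b = 13*(-⅒) = -13/10 ≈ -1.3000)
r = -13/10 ≈ -1.3000
M(R) = R (M(R) = R + 0 = R)
g(E) = -8 (g(E) = -2*4 = -8)
-g(M(r)) = -1*(-8) = 8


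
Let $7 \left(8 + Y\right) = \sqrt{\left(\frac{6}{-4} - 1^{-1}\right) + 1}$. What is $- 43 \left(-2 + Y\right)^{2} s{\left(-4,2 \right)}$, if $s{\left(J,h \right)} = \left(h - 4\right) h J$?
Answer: $- \frac{3370168}{49} + \frac{6880 i \sqrt{6}}{7} \approx -68779.0 + 2407.5 i$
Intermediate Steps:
$Y = -8 + \frac{i \sqrt{6}}{14}$ ($Y = -8 + \frac{\sqrt{\left(\frac{6}{-4} - 1^{-1}\right) + 1}}{7} = -8 + \frac{\sqrt{\left(6 \left(- \frac{1}{4}\right) - 1\right) + 1}}{7} = -8 + \frac{\sqrt{\left(- \frac{3}{2} - 1\right) + 1}}{7} = -8 + \frac{\sqrt{- \frac{5}{2} + 1}}{7} = -8 + \frac{\sqrt{- \frac{3}{2}}}{7} = -8 + \frac{\frac{1}{2} i \sqrt{6}}{7} = -8 + \frac{i \sqrt{6}}{14} \approx -8.0 + 0.17496 i$)
$s{\left(J,h \right)} = J h \left(-4 + h\right)$ ($s{\left(J,h \right)} = \left(-4 + h\right) h J = h \left(-4 + h\right) J = J h \left(-4 + h\right)$)
$- 43 \left(-2 + Y\right)^{2} s{\left(-4,2 \right)} = - 43 \left(-2 - \left(8 - \frac{i \sqrt{6}}{14}\right)\right)^{2} \left(\left(-4\right) 2 \left(-4 + 2\right)\right) = - 43 \left(-10 + \frac{i \sqrt{6}}{14}\right)^{2} \left(\left(-4\right) 2 \left(-2\right)\right) = - 43 \left(-10 + \frac{i \sqrt{6}}{14}\right)^{2} \cdot 16 = - 688 \left(-10 + \frac{i \sqrt{6}}{14}\right)^{2}$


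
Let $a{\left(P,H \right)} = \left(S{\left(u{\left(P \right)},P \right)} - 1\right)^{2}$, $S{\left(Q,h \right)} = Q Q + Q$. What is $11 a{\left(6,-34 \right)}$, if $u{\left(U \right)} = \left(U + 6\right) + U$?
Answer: $1279091$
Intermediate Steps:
$u{\left(U \right)} = 6 + 2 U$ ($u{\left(U \right)} = \left(6 + U\right) + U = 6 + 2 U$)
$S{\left(Q,h \right)} = Q + Q^{2}$ ($S{\left(Q,h \right)} = Q^{2} + Q = Q + Q^{2}$)
$a{\left(P,H \right)} = \left(-1 + \left(6 + 2 P\right) \left(7 + 2 P\right)\right)^{2}$ ($a{\left(P,H \right)} = \left(\left(6 + 2 P\right) \left(1 + \left(6 + 2 P\right)\right) - 1\right)^{2} = \left(\left(6 + 2 P\right) \left(7 + 2 P\right) - 1\right)^{2} = \left(-1 + \left(6 + 2 P\right) \left(7 + 2 P\right)\right)^{2}$)
$11 a{\left(6,-34 \right)} = 11 \left(41 + 4 \cdot 6^{2} + 26 \cdot 6\right)^{2} = 11 \left(41 + 4 \cdot 36 + 156\right)^{2} = 11 \left(41 + 144 + 156\right)^{2} = 11 \cdot 341^{2} = 11 \cdot 116281 = 1279091$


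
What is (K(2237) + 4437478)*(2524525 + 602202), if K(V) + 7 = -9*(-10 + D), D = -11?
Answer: 13875351338820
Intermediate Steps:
K(V) = 182 (K(V) = -7 - 9*(-10 - 11) = -7 - 9*(-21) = -7 + 189 = 182)
(K(2237) + 4437478)*(2524525 + 602202) = (182 + 4437478)*(2524525 + 602202) = 4437660*3126727 = 13875351338820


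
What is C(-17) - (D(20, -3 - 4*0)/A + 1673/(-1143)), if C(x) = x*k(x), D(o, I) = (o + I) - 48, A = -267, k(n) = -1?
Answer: 1866445/101727 ≈ 18.348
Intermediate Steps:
D(o, I) = -48 + I + o (D(o, I) = (I + o) - 48 = -48 + I + o)
C(x) = -x (C(x) = x*(-1) = -x)
C(-17) - (D(20, -3 - 4*0)/A + 1673/(-1143)) = -1*(-17) - ((-48 + (-3 - 4*0) + 20)/(-267) + 1673/(-1143)) = 17 - ((-48 + (-3 + 0) + 20)*(-1/267) + 1673*(-1/1143)) = 17 - ((-48 - 3 + 20)*(-1/267) - 1673/1143) = 17 - (-31*(-1/267) - 1673/1143) = 17 - (31/267 - 1673/1143) = 17 - 1*(-137086/101727) = 17 + 137086/101727 = 1866445/101727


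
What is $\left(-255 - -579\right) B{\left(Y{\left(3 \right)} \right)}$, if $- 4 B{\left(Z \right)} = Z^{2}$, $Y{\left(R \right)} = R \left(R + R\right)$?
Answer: $-26244$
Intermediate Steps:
$Y{\left(R \right)} = 2 R^{2}$ ($Y{\left(R \right)} = R 2 R = 2 R^{2}$)
$B{\left(Z \right)} = - \frac{Z^{2}}{4}$
$\left(-255 - -579\right) B{\left(Y{\left(3 \right)} \right)} = \left(-255 - -579\right) \left(- \frac{\left(2 \cdot 3^{2}\right)^{2}}{4}\right) = \left(-255 + 579\right) \left(- \frac{\left(2 \cdot 9\right)^{2}}{4}\right) = 324 \left(- \frac{18^{2}}{4}\right) = 324 \left(\left(- \frac{1}{4}\right) 324\right) = 324 \left(-81\right) = -26244$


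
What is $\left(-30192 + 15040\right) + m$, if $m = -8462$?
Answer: $-23614$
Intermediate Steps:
$\left(-30192 + 15040\right) + m = \left(-30192 + 15040\right) - 8462 = -15152 - 8462 = -23614$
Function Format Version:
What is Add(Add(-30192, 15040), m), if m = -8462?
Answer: -23614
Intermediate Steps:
Add(Add(-30192, 15040), m) = Add(Add(-30192, 15040), -8462) = Add(-15152, -8462) = -23614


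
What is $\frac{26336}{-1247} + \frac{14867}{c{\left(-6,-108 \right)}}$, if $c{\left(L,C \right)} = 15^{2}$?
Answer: $\frac{12613549}{280575} \approx 44.956$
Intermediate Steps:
$c{\left(L,C \right)} = 225$
$\frac{26336}{-1247} + \frac{14867}{c{\left(-6,-108 \right)}} = \frac{26336}{-1247} + \frac{14867}{225} = 26336 \left(- \frac{1}{1247}\right) + 14867 \cdot \frac{1}{225} = - \frac{26336}{1247} + \frac{14867}{225} = \frac{12613549}{280575}$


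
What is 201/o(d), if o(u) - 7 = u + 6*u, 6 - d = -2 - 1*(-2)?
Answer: 201/49 ≈ 4.1020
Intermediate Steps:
d = 6 (d = 6 - (-2 - 1*(-2)) = 6 - (-2 + 2) = 6 - 1*0 = 6 + 0 = 6)
o(u) = 7 + 7*u (o(u) = 7 + (u + 6*u) = 7 + 7*u)
201/o(d) = 201/(7 + 7*6) = 201/(7 + 42) = 201/49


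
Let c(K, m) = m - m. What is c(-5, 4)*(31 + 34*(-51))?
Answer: 0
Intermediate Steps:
c(K, m) = 0
c(-5, 4)*(31 + 34*(-51)) = 0*(31 + 34*(-51)) = 0*(31 - 1734) = 0*(-1703) = 0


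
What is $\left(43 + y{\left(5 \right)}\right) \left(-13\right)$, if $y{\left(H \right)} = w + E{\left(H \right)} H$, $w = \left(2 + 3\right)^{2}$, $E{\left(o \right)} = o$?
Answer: $-1209$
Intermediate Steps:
$w = 25$ ($w = 5^{2} = 25$)
$y{\left(H \right)} = 25 + H^{2}$ ($y{\left(H \right)} = 25 + H H = 25 + H^{2}$)
$\left(43 + y{\left(5 \right)}\right) \left(-13\right) = \left(43 + \left(25 + 5^{2}\right)\right) \left(-13\right) = \left(43 + \left(25 + 25\right)\right) \left(-13\right) = \left(43 + 50\right) \left(-13\right) = 93 \left(-13\right) = -1209$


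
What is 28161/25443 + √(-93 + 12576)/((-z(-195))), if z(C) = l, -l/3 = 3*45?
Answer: 3129/2827 + √1387/135 ≈ 1.3827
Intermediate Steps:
l = -405 (l = -9*45 = -3*135 = -405)
z(C) = -405
28161/25443 + √(-93 + 12576)/((-z(-195))) = 28161/25443 + √(-93 + 12576)/((-1*(-405))) = 28161*(1/25443) + √12483/405 = 3129/2827 + (3*√1387)*(1/405) = 3129/2827 + √1387/135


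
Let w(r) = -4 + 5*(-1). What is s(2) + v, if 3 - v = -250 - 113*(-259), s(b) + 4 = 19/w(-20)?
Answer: -261181/9 ≈ -29020.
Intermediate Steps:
w(r) = -9 (w(r) = -4 - 5 = -9)
s(b) = -55/9 (s(b) = -4 + 19/(-9) = -4 + 19*(-1/9) = -4 - 19/9 = -55/9)
v = -29014 (v = 3 - (-250 - 113*(-259)) = 3 - (-250 + 29267) = 3 - 1*29017 = 3 - 29017 = -29014)
s(2) + v = -55/9 - 29014 = -261181/9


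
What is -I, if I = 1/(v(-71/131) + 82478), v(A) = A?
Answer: -131/10804547 ≈ -1.2125e-5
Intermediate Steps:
I = 131/10804547 (I = 1/(-71/131 + 82478) = 1/(10804547/131) = 131/10804547 ≈ 1.2125e-5)
-I = -1*131/10804547 = -131/10804547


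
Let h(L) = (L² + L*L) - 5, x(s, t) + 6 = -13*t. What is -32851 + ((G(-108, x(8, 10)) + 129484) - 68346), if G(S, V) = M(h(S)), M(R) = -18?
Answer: 28269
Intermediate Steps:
x(s, t) = -6 - 13*t
h(L) = -5 + 2*L² (h(L) = (L² + L²) - 5 = 2*L² - 5 = -5 + 2*L²)
G(S, V) = -18
-32851 + ((G(-108, x(8, 10)) + 129484) - 68346) = -32851 + ((-18 + 129484) - 68346) = -32851 + (129466 - 68346) = -32851 + 61120 = 28269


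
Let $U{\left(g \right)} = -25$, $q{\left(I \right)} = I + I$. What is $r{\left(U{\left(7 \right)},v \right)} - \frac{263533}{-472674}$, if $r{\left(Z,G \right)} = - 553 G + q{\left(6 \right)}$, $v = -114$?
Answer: $\frac{29804249929}{472674} \approx 63055.0$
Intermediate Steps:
$q{\left(I \right)} = 2 I$
$r{\left(Z,G \right)} = 12 - 553 G$ ($r{\left(Z,G \right)} = - 553 G + 2 \cdot 6 = - 553 G + 12 = 12 - 553 G$)
$r{\left(U{\left(7 \right)},v \right)} - \frac{263533}{-472674} = \left(12 - -63042\right) - \frac{263533}{-472674} = \left(12 + 63042\right) - - \frac{263533}{472674} = 63054 + \frac{263533}{472674} = \frac{29804249929}{472674}$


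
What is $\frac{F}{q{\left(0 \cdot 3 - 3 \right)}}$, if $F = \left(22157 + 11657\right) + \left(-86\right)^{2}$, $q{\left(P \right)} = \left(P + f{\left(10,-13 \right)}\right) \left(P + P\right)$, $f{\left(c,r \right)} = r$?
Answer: $\frac{20605}{48} \approx 429.27$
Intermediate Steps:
$q{\left(P \right)} = 2 P \left(-13 + P\right)$ ($q{\left(P \right)} = \left(P - 13\right) \left(P + P\right) = \left(-13 + P\right) 2 P = 2 P \left(-13 + P\right)$)
$F = 41210$ ($F = 33814 + 7396 = 41210$)
$\frac{F}{q{\left(0 \cdot 3 - 3 \right)}} = \frac{41210}{2 \left(0 \cdot 3 - 3\right) \left(-13 + \left(0 \cdot 3 - 3\right)\right)} = \frac{41210}{2 \left(0 - 3\right) \left(-13 + \left(0 - 3\right)\right)} = \frac{41210}{2 \left(-3\right) \left(-13 - 3\right)} = \frac{41210}{2 \left(-3\right) \left(-16\right)} = \frac{41210}{96} = 41210 \cdot \frac{1}{96} = \frac{20605}{48}$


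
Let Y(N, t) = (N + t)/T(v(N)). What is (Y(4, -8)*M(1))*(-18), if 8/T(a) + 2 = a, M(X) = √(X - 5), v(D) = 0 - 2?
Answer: -72*I ≈ -72.0*I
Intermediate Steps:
v(D) = -2
M(X) = √(-5 + X)
T(a) = 8/(-2 + a)
Y(N, t) = -N/2 - t/2 (Y(N, t) = (N + t)/((8/(-2 - 2))) = (N + t)/((8/(-4))) = (N + t)/((8*(-¼))) = (N + t)/(-2) = (N + t)*(-½) = -N/2 - t/2)
(Y(4, -8)*M(1))*(-18) = ((-½*4 - ½*(-8))*√(-5 + 1))*(-18) = ((-2 + 4)*√(-4))*(-18) = (2*(2*I))*(-18) = (4*I)*(-18) = -72*I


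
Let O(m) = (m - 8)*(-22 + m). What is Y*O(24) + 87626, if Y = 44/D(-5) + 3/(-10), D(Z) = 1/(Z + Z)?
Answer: 367682/5 ≈ 73536.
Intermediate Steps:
O(m) = (-22 + m)*(-8 + m) (O(m) = (-8 + m)*(-22 + m) = (-22 + m)*(-8 + m))
D(Z) = 1/(2*Z)
Y = -4403/10 (Y = 44/(((½)/(-5))) + 3/(-10) = 44/(((½)*(-⅕))) + 3*(-⅒) = 44/(-⅒) - 3/10 = 44*(-10) - 3/10 = -440 - 3/10 = -4403/10 ≈ -440.30)
Y*O(24) + 87626 = -4403*(176 + 24² - 30*24)/10 + 87626 = -4403*(176 + 576 - 720)/10 + 87626 = -4403/10*32 + 87626 = -70448/5 + 87626 = 367682/5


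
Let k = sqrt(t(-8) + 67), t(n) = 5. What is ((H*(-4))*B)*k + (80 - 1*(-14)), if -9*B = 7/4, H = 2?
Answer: 94 + 28*sqrt(2)/3 ≈ 107.20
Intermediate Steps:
B = -7/36 (B = -7/(9*4) = -1/9*7/4 = -7/36 ≈ -0.19444)
k = 6*sqrt(2) (k = sqrt(5 + 67) = sqrt(72) = 6*sqrt(2) ≈ 8.4853)
((H*(-4))*B)*k + (80 - 1*(-14)) = ((2*(-4))*(-7/36))*(6*sqrt(2)) + (80 - 1*(-14)) = (-8*(-7/36))*(6*sqrt(2)) + (80 + 14) = 14*(6*sqrt(2))/9 + 94 = 28*sqrt(2)/3 + 94 = 94 + 28*sqrt(2)/3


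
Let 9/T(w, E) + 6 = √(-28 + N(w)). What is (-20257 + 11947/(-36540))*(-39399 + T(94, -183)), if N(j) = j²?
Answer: 14212220268208061/17807160 - 740202727*√2202/17807160 ≈ 7.9812e+8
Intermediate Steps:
T(w, E) = 9/(-6 + √(-28 + w²))
(-20257 + 11947/(-36540))*(-39399 + T(94, -183)) = (-20257 + 11947/(-36540))*(-39399 + 9/(-6 + √(-28 + 94²))) = (-20257 + 11947*(-1/36540))*(-39399 + 9/(-6 + √(-28 + 8836))) = (-20257 - 11947/36540)*(-39399 + 9/(-6 + √8808)) = -740202727*(-39399 + 9/(-6 + 2*√2202))/36540 = 9721082413691/12180 - 740202727/(4060*(-6 + 2*√2202))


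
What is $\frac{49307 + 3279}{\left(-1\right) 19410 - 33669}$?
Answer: $- \frac{52586}{53079} \approx -0.99071$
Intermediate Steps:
$\frac{49307 + 3279}{\left(-1\right) 19410 - 33669} = \frac{52586}{-19410 - 33669} = \frac{52586}{-53079} = 52586 \left(- \frac{1}{53079}\right) = - \frac{52586}{53079}$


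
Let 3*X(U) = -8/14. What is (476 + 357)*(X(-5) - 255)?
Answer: -637721/3 ≈ -2.1257e+5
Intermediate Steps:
X(U) = -4/21 (X(U) = (-8/14)/3 = (-8*1/14)/3 = (⅓)*(-4/7) = -4/21)
(476 + 357)*(X(-5) - 255) = (476 + 357)*(-4/21 - 255) = 833*(-5359/21) = -637721/3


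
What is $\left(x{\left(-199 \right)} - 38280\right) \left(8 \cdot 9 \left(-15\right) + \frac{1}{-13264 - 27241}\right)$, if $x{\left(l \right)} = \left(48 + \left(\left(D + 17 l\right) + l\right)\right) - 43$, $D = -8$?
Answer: $\frac{366280242573}{8101} \approx 4.5214 \cdot 10^{7}$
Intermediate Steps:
$x{\left(l \right)} = -3 + 18 l$ ($x{\left(l \right)} = \left(48 + \left(\left(-8 + 17 l\right) + l\right)\right) - 43 = \left(48 + \left(-8 + 18 l\right)\right) - 43 = \left(40 + 18 l\right) - 43 = -3 + 18 l$)
$\left(x{\left(-199 \right)} - 38280\right) \left(8 \cdot 9 \left(-15\right) + \frac{1}{-13264 - 27241}\right) = \left(\left(-3 + 18 \left(-199\right)\right) - 38280\right) \left(8 \cdot 9 \left(-15\right) + \frac{1}{-13264 - 27241}\right) = \left(\left(-3 - 3582\right) - 38280\right) \left(72 \left(-15\right) + \frac{1}{-40505}\right) = \left(-3585 - 38280\right) \left(-1080 - \frac{1}{40505}\right) = \left(-41865\right) \left(- \frac{43745401}{40505}\right) = \frac{366280242573}{8101}$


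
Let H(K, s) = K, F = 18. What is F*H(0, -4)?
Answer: 0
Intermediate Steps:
F*H(0, -4) = 18*0 = 0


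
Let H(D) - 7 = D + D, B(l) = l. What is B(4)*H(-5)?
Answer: -12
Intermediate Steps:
H(D) = 7 + 2*D (H(D) = 7 + (D + D) = 7 + 2*D)
B(4)*H(-5) = 4*(7 + 2*(-5)) = 4*(7 - 10) = 4*(-3) = -12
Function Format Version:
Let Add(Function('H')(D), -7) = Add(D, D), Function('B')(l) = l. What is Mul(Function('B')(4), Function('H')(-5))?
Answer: -12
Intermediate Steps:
Function('H')(D) = Add(7, Mul(2, D)) (Function('H')(D) = Add(7, Add(D, D)) = Add(7, Mul(2, D)))
Mul(Function('B')(4), Function('H')(-5)) = Mul(4, Add(7, Mul(2, -5))) = Mul(4, Add(7, -10)) = Mul(4, -3) = -12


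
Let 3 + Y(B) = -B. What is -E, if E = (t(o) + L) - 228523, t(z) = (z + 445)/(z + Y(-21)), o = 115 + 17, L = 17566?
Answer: 31642973/150 ≈ 2.1095e+5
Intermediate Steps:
Y(B) = -3 - B
o = 132
t(z) = (445 + z)/(18 + z) (t(z) = (z + 445)/(z + (-3 - 1*(-21))) = (445 + z)/(z + (-3 + 21)) = (445 + z)/(z + 18) = (445 + z)/(18 + z))
E = -31642973/150 (E = ((445 + 132)/(18 + 132) + 17566) - 228523 = (577/150 + 17566) - 228523 = 2635477/150 - 228523 = -31642973/150 ≈ -2.1095e+5)
-E = -1*(-31642973/150) = 31642973/150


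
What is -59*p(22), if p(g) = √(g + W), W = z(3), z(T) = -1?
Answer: -59*√21 ≈ -270.37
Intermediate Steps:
W = -1
p(g) = √(-1 + g) (p(g) = √(g - 1) = √(-1 + g))
-59*p(22) = -59*√(-1 + 22) = -59*√21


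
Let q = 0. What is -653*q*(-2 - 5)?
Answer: 0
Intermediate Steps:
-653*q*(-2 - 5) = -0*(-2 - 5) = -0*(-7) = -653*0 = 0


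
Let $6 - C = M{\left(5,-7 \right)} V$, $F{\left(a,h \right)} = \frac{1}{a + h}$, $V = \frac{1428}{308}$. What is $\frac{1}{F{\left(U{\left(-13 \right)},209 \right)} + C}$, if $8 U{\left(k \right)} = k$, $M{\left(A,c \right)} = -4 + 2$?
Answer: $\frac{18249}{278800} \approx 0.065456$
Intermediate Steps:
$M{\left(A,c \right)} = -2$
$U{\left(k \right)} = \frac{k}{8}$
$V = \frac{51}{11}$ ($V = 1428 \cdot \frac{1}{308} = \frac{51}{11} \approx 4.6364$)
$C = \frac{168}{11}$ ($C = 6 - \left(-2\right) \frac{51}{11} = 6 - - \frac{102}{11} = 6 + \frac{102}{11} = \frac{168}{11} \approx 15.273$)
$\frac{1}{F{\left(U{\left(-13 \right)},209 \right)} + C} = \frac{1}{\frac{1}{\frac{1}{8} \left(-13\right) + 209} + \frac{168}{11}} = \frac{1}{\frac{1}{- \frac{13}{8} + 209} + \frac{168}{11}} = \frac{1}{\frac{1}{\frac{1659}{8}} + \frac{168}{11}} = \frac{1}{\frac{8}{1659} + \frac{168}{11}} = \frac{1}{\frac{278800}{18249}} = \frac{18249}{278800}$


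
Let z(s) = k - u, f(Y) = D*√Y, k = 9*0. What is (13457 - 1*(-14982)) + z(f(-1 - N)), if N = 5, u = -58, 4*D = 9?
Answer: 28497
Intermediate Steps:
D = 9/4 (D = (¼)*9 = 9/4 ≈ 2.2500)
k = 0
f(Y) = 9*√Y/4
z(s) = 58 (z(s) = 0 - 1*(-58) = 0 + 58 = 58)
(13457 - 1*(-14982)) + z(f(-1 - N)) = (13457 - 1*(-14982)) + 58 = (13457 + 14982) + 58 = 28439 + 58 = 28497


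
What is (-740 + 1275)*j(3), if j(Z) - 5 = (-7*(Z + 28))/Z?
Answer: -108070/3 ≈ -36023.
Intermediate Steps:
j(Z) = 5 + (-196 - 7*Z)/Z (j(Z) = 5 + (-7*(Z + 28))/Z = 5 + (-7*(28 + Z))/Z = 5 + (-196 - 7*Z)/Z)
(-740 + 1275)*j(3) = (-740 + 1275)*(-2 - 196/3) = 535*(-2 - 196*1/3) = 535*(-2 - 196/3) = 535*(-202/3) = -108070/3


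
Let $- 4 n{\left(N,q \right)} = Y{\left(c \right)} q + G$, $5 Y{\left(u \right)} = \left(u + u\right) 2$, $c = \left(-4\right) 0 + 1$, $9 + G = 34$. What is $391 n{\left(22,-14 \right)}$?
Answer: $- \frac{26979}{20} \approx -1348.9$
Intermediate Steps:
$G = 25$ ($G = -9 + 34 = 25$)
$c = 1$ ($c = 0 + 1 = 1$)
$Y{\left(u \right)} = \frac{4 u}{5}$ ($Y{\left(u \right)} = \frac{\left(u + u\right) 2}{5} = \frac{2 u 2}{5} = \frac{4 u}{5}$)
$n{\left(N,q \right)} = - \frac{25}{4} - \frac{q}{5}$ ($n{\left(N,q \right)} = - \frac{\frac{4}{5} \cdot 1 q + 25}{4} = - \frac{\frac{4 q}{5} + 25}{4} = - \frac{25 + \frac{4 q}{5}}{4} = - \frac{25}{4} - \frac{q}{5}$)
$391 n{\left(22,-14 \right)} = 391 \left(- \frac{25}{4} - - \frac{14}{5}\right) = 391 \left(- \frac{25}{4} + \frac{14}{5}\right) = 391 \left(- \frac{69}{20}\right) = - \frac{26979}{20}$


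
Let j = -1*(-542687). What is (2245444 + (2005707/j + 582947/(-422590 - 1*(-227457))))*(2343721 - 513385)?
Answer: 435224491934841636763776/105896142371 ≈ 4.1099e+12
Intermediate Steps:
j = 542687
(2245444 + (2005707/j + 582947/(-422590 - 1*(-227457))))*(2343721 - 513385) = (2245444 + (2005707/542687 + 582947/(-422590 - 1*(-227457))))*(2343721 - 513385) = (2245444 + (2005707*(1/542687) + 582947/(-422590 + 227457)))*1830336 = (2245444 + (2005707/542687 + 582947/(-195133)))*1830336 = (2245444 + (2005707/542687 + 582947*(-1/195133)))*1830336 = (2245444 + (2005707/542687 - 582947/195133))*1830336 = (2245444 + 75021865442/105896142371)*1830336 = (237783932531973166/105896142371)*1830336 = 435224491934841636763776/105896142371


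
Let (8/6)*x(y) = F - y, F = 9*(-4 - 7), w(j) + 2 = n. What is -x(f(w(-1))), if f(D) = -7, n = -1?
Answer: 69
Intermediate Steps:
w(j) = -3 (w(j) = -2 - 1 = -3)
F = -99 (F = 9*(-11) = -99)
x(y) = -297/4 - 3*y/4 (x(y) = 3*(-99 - y)/4 = -297/4 - 3*y/4)
-x(f(w(-1))) = -(-297/4 - 3/4*(-7)) = -(-297/4 + 21/4) = -1*(-69) = 69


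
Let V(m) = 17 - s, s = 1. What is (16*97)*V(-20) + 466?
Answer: 25298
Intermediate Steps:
V(m) = 16 (V(m) = 17 - 1*1 = 17 - 1 = 16)
(16*97)*V(-20) + 466 = (16*97)*16 + 466 = 1552*16 + 466 = 24832 + 466 = 25298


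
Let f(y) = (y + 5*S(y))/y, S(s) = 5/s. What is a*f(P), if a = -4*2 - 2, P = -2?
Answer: -145/2 ≈ -72.500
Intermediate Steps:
a = -10 (a = -8 - 2 = -10)
f(y) = (y + 25/y)/y (f(y) = (y + 5*(5/y))/y = (y + 25/y)/y)
a*f(P) = -10*(1 + 25/(-2)**2) = -10*(1 + 25*(1/4)) = -10*(1 + 25/4) = -10*29/4 = -145/2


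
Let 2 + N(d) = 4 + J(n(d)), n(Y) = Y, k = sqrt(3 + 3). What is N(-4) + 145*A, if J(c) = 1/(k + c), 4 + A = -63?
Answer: -48567/5 - sqrt(6)/10 ≈ -9713.6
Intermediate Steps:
k = sqrt(6) ≈ 2.4495
A = -67 (A = -4 - 63 = -67)
J(c) = 1/(c + sqrt(6)) (J(c) = 1/(sqrt(6) + c) = 1/(c + sqrt(6)))
N(d) = 2 + 1/(d + sqrt(6)) (N(d) = -2 + (4 + 1/(d + sqrt(6))) = 2 + 1/(d + sqrt(6)))
N(-4) + 145*A = (2 + 1/(-4 + sqrt(6))) + 145*(-67) = (2 + 1/(-4 + sqrt(6))) - 9715 = -9713 + 1/(-4 + sqrt(6))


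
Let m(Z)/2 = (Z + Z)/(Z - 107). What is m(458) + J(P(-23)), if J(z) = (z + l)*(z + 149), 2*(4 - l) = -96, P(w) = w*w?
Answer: 138267050/351 ≈ 3.9392e+5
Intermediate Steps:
P(w) = w²
l = 52 (l = 4 - ½*(-96) = 4 + 48 = 52)
m(Z) = 4*Z/(-107 + Z) (m(Z) = 2*((Z + Z)/(Z - 107)) = 2*((2*Z)/(-107 + Z)) = 2*(2*Z/(-107 + Z)) = 4*Z/(-107 + Z))
J(z) = (52 + z)*(149 + z) (J(z) = (z + 52)*(z + 149) = (52 + z)*(149 + z))
m(458) + J(P(-23)) = 4*458/(-107 + 458) + (7748 + ((-23)²)² + 201*(-23)²) = 4*458/351 + (7748 + 529² + 201*529) = 4*458*(1/351) + (7748 + 279841 + 106329) = 1832/351 + 393918 = 138267050/351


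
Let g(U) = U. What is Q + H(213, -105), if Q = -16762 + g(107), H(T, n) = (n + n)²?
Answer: 27445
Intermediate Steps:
H(T, n) = 4*n² (H(T, n) = (2*n)² = 4*n²)
Q = -16655 (Q = -16762 + 107 = -16655)
Q + H(213, -105) = -16655 + 4*(-105)² = -16655 + 4*11025 = -16655 + 44100 = 27445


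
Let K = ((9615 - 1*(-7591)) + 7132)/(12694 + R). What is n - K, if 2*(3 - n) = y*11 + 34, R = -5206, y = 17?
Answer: -414649/3744 ≈ -110.75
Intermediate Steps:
n = -215/2 (n = 3 - (17*11 + 34)/2 = 3 - (187 + 34)/2 = 3 - 1/2*221 = 3 - 221/2 = -215/2 ≈ -107.50)
K = 12169/3744 (K = ((9615 - 1*(-7591)) + 7132)/(12694 - 5206) = ((9615 + 7591) + 7132)/7488 = (17206 + 7132)*(1/7488) = 24338*(1/7488) = 12169/3744 ≈ 3.2503)
n - K = -215/2 - 1*12169/3744 = -215/2 - 12169/3744 = -414649/3744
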